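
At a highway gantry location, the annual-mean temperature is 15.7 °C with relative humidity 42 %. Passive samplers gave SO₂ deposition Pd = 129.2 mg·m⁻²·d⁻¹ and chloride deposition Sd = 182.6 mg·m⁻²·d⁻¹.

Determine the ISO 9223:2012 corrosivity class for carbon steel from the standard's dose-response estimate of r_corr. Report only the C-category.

carbon steel: f(T) = -0.054·(T−10) [T>10 °C] = -0.3078
  SO₂ term: 1.77·129.2^0.52·exp(0.02·42-0.3078) = 37.75
  Cl⁻ term: 0.102·182.6^0.62·exp(0.033·42+0.04·15.7) = 19.29
  r_corr = 37.75 + 19.29 = 57.05 μm/a
57 μm/a falls in (50, 80] for carbon steel → category C4

C4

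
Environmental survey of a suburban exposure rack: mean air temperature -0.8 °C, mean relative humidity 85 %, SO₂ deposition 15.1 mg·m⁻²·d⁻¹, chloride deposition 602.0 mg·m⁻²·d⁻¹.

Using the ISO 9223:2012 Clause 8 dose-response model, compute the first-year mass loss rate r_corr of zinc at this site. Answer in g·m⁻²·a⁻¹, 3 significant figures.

zinc: temperature factor f = +0.038·(-10.8) = -0.4104
  Pd branch = 0.0129·Pd^0.44·e^(0.046·RH+f) = 1.41 μm/a
  Cl⁻ term: 0.0175·602.0^0.57·exp(0.008·85+0.085·-0.8) = 1.239
  sum: 1.41 + 1.239 → r_corr = 2.649 μm/a
Convert to mass loss: 2.649 μm/a × 7.14 g/cm³ = 18.92 g·m⁻²·a⁻¹

r_corr = 18.9 g·m⁻²·a⁻¹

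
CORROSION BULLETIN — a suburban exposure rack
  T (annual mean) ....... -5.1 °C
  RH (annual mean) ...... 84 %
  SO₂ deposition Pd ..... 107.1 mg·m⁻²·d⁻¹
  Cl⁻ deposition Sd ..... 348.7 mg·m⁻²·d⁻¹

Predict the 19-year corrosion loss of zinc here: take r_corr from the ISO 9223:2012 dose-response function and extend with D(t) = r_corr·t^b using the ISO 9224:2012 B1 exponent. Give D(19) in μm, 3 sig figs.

D(19) = 36.5 μm

zinc: temperature factor f = +0.038·(-15.1) = -0.5738
  SO₂ term: 0.0129·107.1^0.44·exp(0.046·84-0.5738) = 2.708
  Sd branch = 0.0175·Sd^0.57·e^(0.008·RH+0.085·T) = 0.6249 μm/a
  r_corr = 2.708 + 0.6249 = 3.333 μm/a
ISO 9224: D(t) = r_corr · t^b with b = 0.813 (zinc, B1)
  D(19) = 3.333 × 19^0.813 = 3.333 × 10.96 = 36.51 μm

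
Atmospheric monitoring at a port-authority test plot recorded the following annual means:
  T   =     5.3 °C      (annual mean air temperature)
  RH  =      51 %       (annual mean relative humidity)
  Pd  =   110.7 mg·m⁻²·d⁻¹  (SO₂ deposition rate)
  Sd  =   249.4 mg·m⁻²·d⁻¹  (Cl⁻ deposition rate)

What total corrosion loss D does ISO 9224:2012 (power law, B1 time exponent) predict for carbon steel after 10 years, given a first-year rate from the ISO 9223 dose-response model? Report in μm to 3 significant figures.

carbon steel: temperature factor f = +0.150·(-4.7) = -0.7050
  sulphur-dioxide contribution → 28.04 μm/a
  chloride contribution → 20.78 μm/a
  total first-year rate 48.82 μm/a
Long-term exponent b (ISO 9224 Table 2, B1) = 0.523
  D(10) = 48.82 × 10^0.523 = 48.82 × 3.334 = 162.8 μm

D(10) = 163 μm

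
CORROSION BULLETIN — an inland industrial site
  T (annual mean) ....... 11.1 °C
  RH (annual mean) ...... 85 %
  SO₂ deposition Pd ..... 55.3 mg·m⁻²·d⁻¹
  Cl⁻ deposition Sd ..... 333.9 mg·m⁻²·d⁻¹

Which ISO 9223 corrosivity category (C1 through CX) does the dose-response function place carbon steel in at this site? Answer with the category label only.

carbon steel: temperature factor f = -0.054·(1.1) = -0.0594
  sulphur-dioxide contribution → 73.57 μm/a
  chloride contribution → 96.44 μm/a
  total first-year rate 170 μm/a
ISO 9223 Table 2 (carbon steel): 80 < 170 ≤ 200 μm/a ⇒ C5

C5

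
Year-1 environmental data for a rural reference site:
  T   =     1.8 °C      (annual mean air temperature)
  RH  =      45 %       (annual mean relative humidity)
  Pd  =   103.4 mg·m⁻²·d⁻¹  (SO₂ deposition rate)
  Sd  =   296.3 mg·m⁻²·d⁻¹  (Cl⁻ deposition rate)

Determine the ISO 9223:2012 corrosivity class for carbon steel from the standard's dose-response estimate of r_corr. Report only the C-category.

carbon steel: f(T) = +0.150·(T−10) [T≤10 °C] = -1.2300
  SO₂ term: 1.77·103.4^0.52·exp(0.02·45-1.2300) = 14.2
  Cl⁻ term: 0.102·296.3^0.62·exp(0.033·45+0.04·1.8) = 16.49
  r_corr = 14.2 + 16.49 = 30.69 μm/a
Category bounds: 25…50 μm/a bracket r_corr ⇒ C3

C3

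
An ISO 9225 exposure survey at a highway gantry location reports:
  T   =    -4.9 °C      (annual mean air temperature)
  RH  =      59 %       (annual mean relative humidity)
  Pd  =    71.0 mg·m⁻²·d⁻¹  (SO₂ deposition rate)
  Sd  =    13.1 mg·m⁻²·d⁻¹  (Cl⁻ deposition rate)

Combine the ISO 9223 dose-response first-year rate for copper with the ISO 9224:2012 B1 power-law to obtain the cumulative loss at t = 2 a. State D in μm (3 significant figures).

copper: f(T) = +0.126·(T−10) [T≤10 °C] = -1.8774
  SO₂ term: 0.0053·71.0^0.26·exp(0.059·59-1.8774) = 0.07981
  Cl⁻ term: 0.01025·13.1^0.27·exp(0.036·59+0.049·-4.9) = 0.1351
  sum: 0.07981 + 0.1351 → r_corr = 0.2149 μm/a
Power-law: D(2) = r_corr · 2^0.667
  D(2) = 0.2149 × 2^0.667 = 0.2149 × 1.588 = 0.3412 μm

D(2) = 0.341 μm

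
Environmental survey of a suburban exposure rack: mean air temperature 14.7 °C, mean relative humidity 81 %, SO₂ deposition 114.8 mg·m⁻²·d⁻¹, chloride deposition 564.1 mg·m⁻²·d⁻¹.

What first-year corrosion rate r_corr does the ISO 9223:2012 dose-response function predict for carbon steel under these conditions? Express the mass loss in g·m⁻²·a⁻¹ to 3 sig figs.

r_corr = 1.70e+03 g·m⁻²·a⁻¹

carbon steel: f(T) = -0.054·(T−10) [T>10 °C] = -0.2538
  Pd branch = 1.77·Pd^0.52·e^(0.02·RH+f) = 81.75 μm/a
  Cl⁻ term: 0.102·564.1^0.62·exp(0.033·81+0.04·14.7) = 135.1
  sum: 81.75 + 135.1 → r_corr = 216.9 μm/a
Convert to mass loss: 216.9 μm/a × 7.85 g/cm³ = 1702 g·m⁻²·a⁻¹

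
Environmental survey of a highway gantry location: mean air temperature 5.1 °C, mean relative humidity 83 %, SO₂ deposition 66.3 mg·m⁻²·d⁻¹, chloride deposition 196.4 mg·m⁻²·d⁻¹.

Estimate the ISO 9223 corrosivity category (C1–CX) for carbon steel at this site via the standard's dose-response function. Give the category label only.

carbon steel: f(T) = +0.150·(T−10) [T≤10 °C] = -0.7350
  sulphur-dioxide contribution → 39.53 μm/a
  chloride contribution → 51.11 μm/a
  total first-year rate 90.63 μm/a
ISO 9223 Table 2 (carbon steel): 80 < 90.6 ≤ 200 μm/a ⇒ C5

C5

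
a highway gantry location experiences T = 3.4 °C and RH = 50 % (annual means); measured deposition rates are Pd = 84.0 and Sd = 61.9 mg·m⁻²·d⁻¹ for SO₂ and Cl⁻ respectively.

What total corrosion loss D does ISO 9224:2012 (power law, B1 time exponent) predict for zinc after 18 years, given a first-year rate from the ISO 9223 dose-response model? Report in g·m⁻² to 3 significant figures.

D(18) = 80.1 g·m⁻²

zinc: temperature factor f = +0.038·(-6.6) = -0.2508
  Pd branch = 0.0129·Pd^0.44·e^(0.046·RH+f) = 0.7034 μm/a
  Cl⁻ term: 0.0175·61.9^0.57·exp(0.008·50+0.085·3.4) = 0.366
  sum: 0.7034 + 0.366 → r_corr = 1.069 μm/a
Power-law: D(18) = r_corr · 18^0.813
  D(18) = 1.069 × 18^0.813 = 1.069 × 10.48 = 11.21 μm
  Mass loss = 11.21 μm × 7.14 g/cm³ = 80.06 g·m⁻²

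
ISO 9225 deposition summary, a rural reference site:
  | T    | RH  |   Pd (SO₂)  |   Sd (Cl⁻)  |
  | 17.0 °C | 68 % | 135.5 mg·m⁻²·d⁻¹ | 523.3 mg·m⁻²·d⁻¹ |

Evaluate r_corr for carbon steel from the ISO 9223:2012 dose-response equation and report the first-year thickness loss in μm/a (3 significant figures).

r_corr = 153 μm/a

carbon steel: temperature factor f = -0.054·(7.0) = -0.3780
  Pd branch = 1.77·Pd^0.52·e^(0.02·RH+f) = 60.68 μm/a
  Sd branch = 0.102·Sd^0.62·e^(0.033·RH+0.04·T) = 92.07 μm/a
  sum: 60.68 + 92.07 → r_corr = 152.7 μm/a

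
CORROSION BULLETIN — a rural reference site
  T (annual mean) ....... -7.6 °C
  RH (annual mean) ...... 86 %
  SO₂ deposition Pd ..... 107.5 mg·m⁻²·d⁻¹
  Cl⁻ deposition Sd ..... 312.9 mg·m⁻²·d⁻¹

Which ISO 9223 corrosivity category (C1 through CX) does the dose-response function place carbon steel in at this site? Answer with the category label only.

carbon steel: f(T) = +0.150·(T−10) [T≤10 °C] = -2.6400
  SO₂ term: 1.77·107.5^0.52·exp(0.02·86-2.6400) = 8.031
  Sd branch = 0.102·Sd^0.62·e^(0.033·RH+0.04·T) = 45.32 μm/a
  sum: 8.031 + 45.32 → r_corr = 53.35 μm/a
ISO 9223 Table 2 (carbon steel): 50 < 53.3 ≤ 80 μm/a ⇒ C4

C4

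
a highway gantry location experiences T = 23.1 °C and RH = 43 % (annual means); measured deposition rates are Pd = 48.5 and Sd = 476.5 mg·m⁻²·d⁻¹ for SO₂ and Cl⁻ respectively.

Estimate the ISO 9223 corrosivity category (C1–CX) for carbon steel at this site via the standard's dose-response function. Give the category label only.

C4

carbon steel: f(T) = -0.054·(T−10) [T>10 °C] = -0.7074
  SO₂ term: 1.77·48.5^0.52·exp(0.02·43-0.7074) = 15.52
  Cl⁻ term: 0.102·476.5^0.62·exp(0.033·43+0.04·23.1) = 48.59
  r_corr = 15.52 + 48.59 = 64.11 μm/a
Category bounds: 50…80 μm/a bracket r_corr ⇒ C4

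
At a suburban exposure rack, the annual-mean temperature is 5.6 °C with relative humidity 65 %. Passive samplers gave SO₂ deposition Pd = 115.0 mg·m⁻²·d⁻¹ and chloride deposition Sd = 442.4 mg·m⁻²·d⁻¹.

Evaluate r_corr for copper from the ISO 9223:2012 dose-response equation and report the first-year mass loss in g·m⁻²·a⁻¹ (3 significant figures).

copper: temperature factor f = +0.126·(-4.4) = -0.5544
  SO₂ term: 0.0053·115.0^0.26·exp(0.059·65-0.5544) = 0.484
  Sd branch = 0.01025·Sd^0.27·e^(0.036·RH+0.049·T) = 0.7253 μm/a
  r_corr = 0.484 + 0.7253 = 1.209 μm/a
Convert to mass loss: 1.209 μm/a × 8.96 g/cm³ = 10.83 g·m⁻²·a⁻¹

r_corr = 10.8 g·m⁻²·a⁻¹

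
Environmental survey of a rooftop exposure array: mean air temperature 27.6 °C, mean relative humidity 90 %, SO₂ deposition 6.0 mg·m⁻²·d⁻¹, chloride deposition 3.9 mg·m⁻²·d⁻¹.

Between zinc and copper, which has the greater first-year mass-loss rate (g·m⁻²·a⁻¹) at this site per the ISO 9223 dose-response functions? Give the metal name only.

copper

zinc: T>10 °C ⇒ hinge -0.071·(27.6−10) = -1.2496
  sulphur-dioxide contribution → 0.5108 μm/a
  chloride contribution → 0.8156 μm/a
  total first-year rate 1.326 μm/a
  mass loss = 1.326 μm/a × 7.14 g/cm³ = 9.471 g·m⁻²·a⁻¹
copper: f(T) = -0.080·(T−10) [T>10 °C] = -1.4080
  sulphur-dioxide contribution → 0.418 μm/a
  chloride contribution → 1.461 μm/a
  total first-year rate 1.879 μm/a
  mass loss = 1.879 μm/a × 8.96 g/cm³ = 16.84 g·m⁻²·a⁻¹
Ordering by g·m⁻²·a⁻¹: copper (16.8) > zinc (9.47)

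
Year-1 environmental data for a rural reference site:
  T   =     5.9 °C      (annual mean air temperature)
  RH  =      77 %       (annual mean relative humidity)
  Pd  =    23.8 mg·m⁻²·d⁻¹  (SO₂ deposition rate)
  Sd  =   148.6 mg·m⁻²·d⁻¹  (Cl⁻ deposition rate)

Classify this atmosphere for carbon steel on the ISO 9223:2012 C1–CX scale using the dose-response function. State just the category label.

C4

carbon steel: f(T) = +0.150·(T−10) [T≤10 °C] = -0.6150
  SO₂ term: 1.77·23.8^0.52·exp(0.02·77-0.6150) = 23.2
  Sd branch = 0.102·Sd^0.62·e^(0.033·RH+0.04·T) = 36.42 μm/a
  sum: 23.2 + 36.42 → r_corr = 59.62 μm/a
59.6 μm/a falls in (50, 80] for carbon steel → category C4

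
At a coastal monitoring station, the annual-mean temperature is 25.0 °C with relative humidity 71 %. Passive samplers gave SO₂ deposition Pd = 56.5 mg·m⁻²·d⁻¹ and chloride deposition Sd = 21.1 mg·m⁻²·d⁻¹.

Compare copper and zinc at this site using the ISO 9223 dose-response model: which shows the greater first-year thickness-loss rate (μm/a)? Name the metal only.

copper: temperature factor f = -0.080·(15.0) = -1.2000
  SO₂ term: 0.0053·56.5^0.26·exp(0.059·71-1.2000) = 0.3005
  Cl⁻ term: 0.01025·21.1^0.27·exp(0.036·71+0.049·25.0) = 1.024
  r_corr = 0.3005 + 1.024 = 1.325 μm/a
zinc: T>10 °C ⇒ hinge -0.071·(25.0−10) = -1.0650
  Pd branch = 0.0129·Pd^0.44·e^(0.046·RH+f) = 0.6877 μm/a
  Cl⁻ term: 0.0175·21.1^0.57·exp(0.008·71+0.085·25.0) = 1.47
  r_corr = 0.6877 + 1.47 = 2.158 μm/a
Ordering by μm/a: zinc (2.16) > copper (1.32)

zinc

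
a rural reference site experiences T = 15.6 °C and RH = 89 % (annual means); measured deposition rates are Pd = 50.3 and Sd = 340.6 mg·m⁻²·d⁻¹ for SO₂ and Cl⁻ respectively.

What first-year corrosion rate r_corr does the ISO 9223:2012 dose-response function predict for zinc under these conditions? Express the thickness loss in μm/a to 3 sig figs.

zinc: f(T) = -0.071·(T−10) [T>10 °C] = -0.3976
  SO₂ term: 0.0129·50.3^0.44·exp(0.046·89-0.3976) = 2.915
  Sd branch = 0.0175·Sd^0.57·e^(0.008·RH+0.085·T) = 3.728 μm/a
  r_corr = 2.915 + 3.728 = 6.643 μm/a

r_corr = 6.64 μm/a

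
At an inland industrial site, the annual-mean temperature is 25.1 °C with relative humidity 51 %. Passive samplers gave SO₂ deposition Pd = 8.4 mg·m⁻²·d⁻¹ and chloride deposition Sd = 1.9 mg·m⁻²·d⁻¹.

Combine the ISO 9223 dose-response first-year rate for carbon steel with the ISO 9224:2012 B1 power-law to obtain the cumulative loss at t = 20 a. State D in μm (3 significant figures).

D(20) = 42.2 μm

carbon steel: temperature factor f = -0.054·(15.1) = -0.8154
  SO₂ term: 1.77·8.4^0.52·exp(0.02·51-0.8154) = 6.568
  Cl⁻ term: 0.102·1.9^0.62·exp(0.033·51+0.04·25.1) = 2.23
  sum: 6.568 + 2.23 → r_corr = 8.799 μm/a
Long-term exponent b (ISO 9224 Table 2, B1) = 0.523
  D(20) = 8.799 × 20^0.523 = 8.799 × 4.791 = 42.16 μm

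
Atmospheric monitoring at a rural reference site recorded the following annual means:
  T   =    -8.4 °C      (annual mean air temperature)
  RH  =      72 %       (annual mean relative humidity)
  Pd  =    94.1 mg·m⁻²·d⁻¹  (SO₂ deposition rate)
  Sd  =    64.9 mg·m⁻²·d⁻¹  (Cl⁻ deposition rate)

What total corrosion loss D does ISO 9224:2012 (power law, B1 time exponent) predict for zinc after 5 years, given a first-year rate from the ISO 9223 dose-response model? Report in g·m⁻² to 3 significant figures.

D(5) = 38.7 g·m⁻²

zinc: temperature factor f = +0.038·(-18.4) = -0.6992
  sulphur-dioxide contribution → 1.299 μm/a
  chloride contribution → 0.1645 μm/a
  ⇒ r_corr(zinc) = 1.464 μm/a
Power-law: D(5) = r_corr · 5^0.813
  D(5) = 1.464 × 5^0.813 = 1.464 × 3.701 = 5.417 μm
  Mass loss = 5.417 μm × 7.14 g/cm³ = 38.67 g·m⁻²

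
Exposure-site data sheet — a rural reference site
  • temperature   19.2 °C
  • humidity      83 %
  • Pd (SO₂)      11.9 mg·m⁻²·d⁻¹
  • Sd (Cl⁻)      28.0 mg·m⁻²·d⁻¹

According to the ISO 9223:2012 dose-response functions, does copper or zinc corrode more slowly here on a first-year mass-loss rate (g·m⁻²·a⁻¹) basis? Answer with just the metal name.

zinc

copper: f(T) = -0.080·(T−10) [T>10 °C] = -0.7360
  SO₂ term: 0.0053·11.9^0.26·exp(0.059·83-0.7360) = 0.6472
  Sd branch = 0.01025·Sd^0.27·e^(0.036·RH+0.049·T) = 1.281 μm/a
  r_corr = 0.6472 + 1.281 = 1.929 μm/a
  mass loss = 1.929 μm/a × 8.96 g/cm³ = 17.28 g·m⁻²·a⁻¹
zinc: temperature factor f = -0.071·(9.2) = -0.6532
  Pd branch = 0.0129·Pd^0.44·e^(0.046·RH+f) = 0.9084 μm/a
  Sd branch = 0.0175·Sd^0.57·e^(0.008·RH+0.085·T) = 1.162 μm/a
  r_corr = 0.9084 + 1.162 = 2.07 μm/a
  mass loss = 2.07 μm/a × 7.14 g/cm³ = 14.78 g·m⁻²·a⁻¹
Ordering by g·m⁻²·a⁻¹: copper (17.3) > zinc (14.8)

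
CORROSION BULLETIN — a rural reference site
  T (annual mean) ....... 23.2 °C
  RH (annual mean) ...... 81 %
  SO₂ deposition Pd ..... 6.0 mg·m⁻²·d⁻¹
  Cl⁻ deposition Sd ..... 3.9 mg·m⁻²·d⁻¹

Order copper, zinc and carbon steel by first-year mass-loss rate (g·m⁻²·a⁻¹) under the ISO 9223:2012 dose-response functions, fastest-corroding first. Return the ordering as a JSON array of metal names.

copper: f(T) = -0.080·(T−10) [T>10 °C] = -1.0560
  sulphur-dioxide contribution → 0.3495 μm/a
  chloride contribution → 0.852 μm/a
  ⇒ r_corr(copper) = 1.201 μm/a
  mass loss = 1.201 μm/a × 8.96 g/cm³ = 10.77 g·m⁻²·a⁻¹
zinc: f(T) = -0.071·(T−10) [T>10 °C] = -0.9372
  sulphur-dioxide contribution → 0.4615 μm/a
  chloride contribution → 0.5222 μm/a
  ⇒ r_corr(zinc) = 0.9836 μm/a
  mass loss = 0.9836 μm/a × 7.14 g/cm³ = 7.023 g·m⁻²·a⁻¹
carbon steel: f(T) = -0.054·(T−10) [T>10 °C] = -0.7128
  sulphur-dioxide contribution → 11.13 μm/a
  chloride contribution → 8.689 μm/a
  total first-year rate 19.82 μm/a
  mass loss = 19.82 μm/a × 7.85 g/cm³ = 155.6 g·m⁻²·a⁻¹
Ordering by g·m⁻²·a⁻¹: carbon steel (156) > copper (10.8) > zinc (7.02)

["carbon steel", "copper", "zinc"]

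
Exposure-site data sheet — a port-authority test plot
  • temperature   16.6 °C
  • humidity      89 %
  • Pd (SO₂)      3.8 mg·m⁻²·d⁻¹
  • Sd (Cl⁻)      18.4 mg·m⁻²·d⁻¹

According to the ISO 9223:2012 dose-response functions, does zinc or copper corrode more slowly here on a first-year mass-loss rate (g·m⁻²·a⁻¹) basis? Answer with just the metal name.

zinc

zinc: f(T) = -0.071·(T−10) [T>10 °C] = -0.4686
  Pd branch = 0.0129·Pd^0.44·e^(0.046·RH+f) = 0.8713 μm/a
  Cl⁻ term: 0.0175·18.4^0.57·exp(0.008·89+0.085·16.6) = 0.7691
  sum: 0.8713 + 0.7691 → r_corr = 1.64 μm/a
  mass loss = 1.64 μm/a × 7.14 g/cm³ = 11.71 g·m⁻²·a⁻¹
copper: temperature factor f = -0.080·(6.6) = -0.5280
  SO₂ term: 0.0053·3.8^0.26·exp(0.059·89-0.5280) = 0.8437
  Cl⁻ term: 0.01025·18.4^0.27·exp(0.036·89+0.049·16.6) = 1.25
  r_corr = 0.8437 + 1.25 = 2.094 μm/a
  mass loss = 2.094 μm/a × 8.96 g/cm³ = 18.76 g·m⁻²·a⁻¹
Ordering by g·m⁻²·a⁻¹: copper (18.8) > zinc (11.7)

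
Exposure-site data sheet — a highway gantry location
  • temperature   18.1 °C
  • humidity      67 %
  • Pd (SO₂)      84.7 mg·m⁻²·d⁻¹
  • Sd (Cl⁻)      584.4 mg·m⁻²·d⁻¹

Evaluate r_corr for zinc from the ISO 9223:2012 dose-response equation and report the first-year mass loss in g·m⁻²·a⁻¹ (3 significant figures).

r_corr = 45.5 g·m⁻²·a⁻¹

zinc: temperature factor f = -0.071·(8.1) = -0.5751
  SO₂ term: 0.0129·84.7^0.44·exp(0.046·67-0.5751) = 1.116
  Sd branch = 0.0175·Sd^0.57·e^(0.008·RH+0.085·T) = 5.26 μm/a
  sum: 1.116 + 5.26 → r_corr = 6.376 μm/a
Convert to mass loss: 6.376 μm/a × 7.14 g/cm³ = 45.53 g·m⁻²·a⁻¹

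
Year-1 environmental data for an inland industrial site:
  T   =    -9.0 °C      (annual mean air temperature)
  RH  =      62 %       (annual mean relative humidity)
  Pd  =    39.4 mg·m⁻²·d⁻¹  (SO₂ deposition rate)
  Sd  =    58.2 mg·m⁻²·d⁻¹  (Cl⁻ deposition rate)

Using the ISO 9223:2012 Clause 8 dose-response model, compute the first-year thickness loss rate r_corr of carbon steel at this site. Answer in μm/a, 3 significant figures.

r_corr = 9.23 μm/a

carbon steel: temperature factor f = +0.150·(-19.0) = -2.8500
  SO₂ term: 1.77·39.4^0.52·exp(0.02·62-2.8500) = 2.39
  Sd branch = 0.102·Sd^0.62·e^(0.033·RH+0.04·T) = 6.84 μm/a
  sum: 2.39 + 6.84 → r_corr = 9.23 μm/a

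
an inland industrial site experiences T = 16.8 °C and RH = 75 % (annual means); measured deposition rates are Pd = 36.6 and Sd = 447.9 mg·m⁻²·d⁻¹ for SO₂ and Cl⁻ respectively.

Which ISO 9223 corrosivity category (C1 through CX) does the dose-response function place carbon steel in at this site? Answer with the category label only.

carbon steel: temperature factor f = -0.054·(6.8) = -0.3672
  SO₂ term: 1.77·36.6^0.52·exp(0.02·75-0.3672) = 35.72
  Cl⁻ term: 0.102·447.9^0.62·exp(0.033·75+0.04·16.8) = 104.5
  sum: 35.72 + 104.5 → r_corr = 140.2 μm/a
Category bounds: 80…200 μm/a bracket r_corr ⇒ C5

C5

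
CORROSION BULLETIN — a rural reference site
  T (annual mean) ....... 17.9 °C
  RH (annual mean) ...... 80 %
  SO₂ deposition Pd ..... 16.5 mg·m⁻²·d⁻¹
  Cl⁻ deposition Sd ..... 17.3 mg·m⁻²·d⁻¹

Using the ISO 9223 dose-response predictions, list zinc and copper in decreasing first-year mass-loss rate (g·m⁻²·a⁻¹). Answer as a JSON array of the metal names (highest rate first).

zinc: T>10 °C ⇒ hinge -0.071·(17.9−10) = -0.5609
  SO₂ term: 0.0129·16.5^0.44·exp(0.046·80-0.5609) = 1.002
  Sd branch = 0.0175·Sd^0.57·e^(0.008·RH+0.085·T) = 0.7717 μm/a
  r_corr = 1.002 + 0.7717 = 1.774 μm/a
  mass loss = 1.774 μm/a × 7.14 g/cm³ = 12.66 g·m⁻²·a⁻¹
copper: T>10 °C ⇒ hinge -0.080·(17.9−10) = -0.6320
  Pd branch = 0.0053·Pd^0.26·e^(0.059·RH+f) = 0.655 μm/a
  Cl⁻ term: 0.01025·17.3^0.27·exp(0.036·80+0.049·17.9) = 0.9477
  r_corr = 0.655 + 0.9477 = 1.603 μm/a
  mass loss = 1.603 μm/a × 8.96 g/cm³ = 14.36 g·m⁻²·a⁻¹
Ordering by g·m⁻²·a⁻¹: copper (14.4) > zinc (12.7)

["copper", "zinc"]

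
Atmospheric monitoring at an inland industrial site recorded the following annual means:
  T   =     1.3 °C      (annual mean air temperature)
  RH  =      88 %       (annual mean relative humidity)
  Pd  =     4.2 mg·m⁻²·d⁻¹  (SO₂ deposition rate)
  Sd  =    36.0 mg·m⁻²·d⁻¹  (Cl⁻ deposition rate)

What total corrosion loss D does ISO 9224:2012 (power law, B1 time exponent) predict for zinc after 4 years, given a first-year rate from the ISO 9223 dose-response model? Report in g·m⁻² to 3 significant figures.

D(4) = 28.7 g·m⁻²

zinc: temperature factor f = +0.038·(-8.7) = -0.3306
  sulphur-dioxide contribution → 0.9983 μm/a
  chloride contribution → 0.3047 μm/a
  total first-year rate 1.303 μm/a
Long-term exponent b (ISO 9224 Table 2, B1) = 0.813
  D(4) = 1.303 × 4^0.813 = 1.303 × 3.087 = 4.022 μm
  Mass loss = 4.022 μm × 7.14 g/cm³ = 28.72 g·m⁻²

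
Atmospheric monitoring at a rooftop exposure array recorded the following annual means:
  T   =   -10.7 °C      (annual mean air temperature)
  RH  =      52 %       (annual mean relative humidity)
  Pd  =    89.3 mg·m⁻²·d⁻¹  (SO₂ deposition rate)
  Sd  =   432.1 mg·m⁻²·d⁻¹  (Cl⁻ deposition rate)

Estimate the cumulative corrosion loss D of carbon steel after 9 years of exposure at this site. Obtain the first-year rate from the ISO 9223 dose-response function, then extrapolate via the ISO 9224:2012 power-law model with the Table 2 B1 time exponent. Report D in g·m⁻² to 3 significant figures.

D(9) = 452 g·m⁻²

carbon steel: f(T) = +0.150·(T−10) [T≤10 °C] = -3.1050
  Pd branch = 1.77·Pd^0.52·e^(0.02·RH+f) = 2.321 μm/a
  Sd branch = 0.102·Sd^0.62·e^(0.033·RH+0.04·T) = 15.92 μm/a
  r_corr = 2.321 + 15.92 = 18.24 μm/a
Long-term exponent b (ISO 9224 Table 2, B1) = 0.523
  D(9) = 18.24 × 9^0.523 = 18.24 × 3.156 = 57.57 μm
  Mass loss = 57.57 μm × 7.85 g/cm³ = 451.9 g·m⁻²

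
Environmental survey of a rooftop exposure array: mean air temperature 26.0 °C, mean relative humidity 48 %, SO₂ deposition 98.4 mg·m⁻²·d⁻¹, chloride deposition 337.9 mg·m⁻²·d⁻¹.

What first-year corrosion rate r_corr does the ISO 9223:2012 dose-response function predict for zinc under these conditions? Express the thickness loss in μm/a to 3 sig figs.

zinc: f(T) = -0.071·(T−10) [T>10 °C] = -1.1360
  Pd branch = 0.0129·Pd^0.44·e^(0.046·RH+f) = 0.2838 μm/a
  Sd branch = 0.0175·Sd^0.57·e^(0.008·RH+0.085·T) = 6.472 μm/a
  sum: 0.2838 + 6.472 → r_corr = 6.755 μm/a

r_corr = 6.76 μm/a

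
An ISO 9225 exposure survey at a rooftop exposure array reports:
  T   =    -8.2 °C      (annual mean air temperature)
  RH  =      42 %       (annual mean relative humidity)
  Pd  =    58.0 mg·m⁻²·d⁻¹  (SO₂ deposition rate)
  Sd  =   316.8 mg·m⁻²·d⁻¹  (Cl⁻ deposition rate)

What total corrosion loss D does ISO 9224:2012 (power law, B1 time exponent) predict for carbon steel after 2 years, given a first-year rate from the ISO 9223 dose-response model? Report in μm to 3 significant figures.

D(2) = 18.2 μm

carbon steel: T≤10 °C ⇒ hinge +0.150·(-8.2−10) = -2.7300
  sulphur-dioxide contribution → 2.209 μm/a
  chloride contribution → 10.44 μm/a
  ⇒ r_corr(carbon steel) = 12.65 μm/a
Long-term exponent b (ISO 9224 Table 2, B1) = 0.523
  D(2) = 12.65 × 2^0.523 = 12.65 × 1.437 = 18.17 μm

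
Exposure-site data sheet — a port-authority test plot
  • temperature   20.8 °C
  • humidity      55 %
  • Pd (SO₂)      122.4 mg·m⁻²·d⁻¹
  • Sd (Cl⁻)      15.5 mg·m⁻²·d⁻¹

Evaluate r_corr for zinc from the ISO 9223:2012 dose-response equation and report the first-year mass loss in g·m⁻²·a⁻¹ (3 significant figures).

zinc: temperature factor f = -0.071·(10.8) = -0.7668
  Pd branch = 0.0129·Pd^0.44·e^(0.046·RH+f) = 0.6237 μm/a
  Cl⁻ term: 0.0175·15.5^0.57·exp(0.008·55+0.085·20.8) = 0.7594
  r_corr = 0.6237 + 0.7594 = 1.383 μm/a
Convert to mass loss: 1.383 μm/a × 7.14 g/cm³ = 9.875 g·m⁻²·a⁻¹

r_corr = 9.87 g·m⁻²·a⁻¹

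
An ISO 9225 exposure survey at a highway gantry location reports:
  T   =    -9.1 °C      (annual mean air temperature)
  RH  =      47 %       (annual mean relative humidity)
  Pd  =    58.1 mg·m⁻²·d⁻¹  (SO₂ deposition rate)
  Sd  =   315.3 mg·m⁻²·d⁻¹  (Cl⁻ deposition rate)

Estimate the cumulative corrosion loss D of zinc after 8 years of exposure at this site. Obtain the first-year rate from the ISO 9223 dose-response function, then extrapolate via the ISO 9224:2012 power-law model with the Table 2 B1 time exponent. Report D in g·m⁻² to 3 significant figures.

D(8) = 24.6 g·m⁻²

zinc: temperature factor f = +0.038·(-19.1) = -0.7258
  Pd branch = 0.0129·Pd^0.44·e^(0.046·RH+f) = 0.324 μm/a
  Cl⁻ term: 0.0175·315.3^0.57·exp(0.008·47+0.085·-9.1) = 0.3124
  sum: 0.324 + 0.3124 → r_corr = 0.6364 μm/a
ISO 9224: D(t) = r_corr · t^b with b = 0.813 (zinc, B1)
  D(8) = 0.6364 × 8^0.813 = 0.6364 × 5.423 = 3.451 μm
  Mass loss = 3.451 μm × 7.14 g/cm³ = 24.64 g·m⁻²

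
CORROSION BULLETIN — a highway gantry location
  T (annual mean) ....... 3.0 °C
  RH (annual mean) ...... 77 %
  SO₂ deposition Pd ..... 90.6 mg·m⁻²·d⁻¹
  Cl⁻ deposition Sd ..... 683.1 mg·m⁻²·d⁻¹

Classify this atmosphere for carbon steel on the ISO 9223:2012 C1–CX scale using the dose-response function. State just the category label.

C5

carbon steel: f(T) = +0.150·(T−10) [T≤10 °C] = -1.0500
  SO₂ term: 1.77·90.6^0.52·exp(0.02·77-1.0500) = 30.09
  Sd branch = 0.102·Sd^0.62·e^(0.033·RH+0.04·T) = 83.49 μm/a
  sum: 30.09 + 83.49 → r_corr = 113.6 μm/a
114 μm/a falls in (80, 200] for carbon steel → category C5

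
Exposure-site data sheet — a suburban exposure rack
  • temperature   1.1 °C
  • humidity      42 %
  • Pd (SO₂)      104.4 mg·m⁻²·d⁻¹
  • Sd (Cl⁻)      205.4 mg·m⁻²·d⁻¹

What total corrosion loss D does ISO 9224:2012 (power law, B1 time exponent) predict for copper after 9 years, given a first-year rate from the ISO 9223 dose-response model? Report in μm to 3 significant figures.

copper: T≤10 °C ⇒ hinge +0.126·(1.1−10) = -1.1214
  Pd branch = 0.0053·Pd^0.26·e^(0.059·RH+f) = 0.06891 μm/a
  Sd branch = 0.01025·Sd^0.27·e^(0.036·RH+0.049·T) = 0.2066 μm/a
  sum: 0.06891 + 0.2066 → r_corr = 0.2755 μm/a
ISO 9224: D(t) = r_corr · t^b with b = 0.667 (copper, B1)
  D(9) = 0.2755 × 9^0.667 = 0.2755 × 4.33 = 1.193 μm

D(9) = 1.19 μm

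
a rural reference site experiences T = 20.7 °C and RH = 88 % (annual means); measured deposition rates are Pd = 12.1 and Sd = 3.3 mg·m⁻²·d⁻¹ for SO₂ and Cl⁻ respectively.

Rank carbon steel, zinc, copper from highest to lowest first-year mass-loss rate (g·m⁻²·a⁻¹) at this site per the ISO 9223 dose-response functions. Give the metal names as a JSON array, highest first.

carbon steel: temperature factor f = -0.054·(10.7) = -0.5778
  sulphur-dioxide contribution → 21.11 μm/a
  chloride contribution → 8.93 μm/a
  total first-year rate 30.04 μm/a
  mass loss = 30.04 μm/a × 7.85 g/cm³ = 235.8 g·m⁻²·a⁻¹
zinc: temperature factor f = -0.071·(10.7) = -0.7597
  sulphur-dioxide contribution → 1.035 μm/a
  chloride contribution → 0.406 μm/a
  total first-year rate 1.441 μm/a
  mass loss = 1.441 μm/a × 7.14 g/cm³ = 10.29 g·m⁻²·a⁻¹
copper: f(T) = -0.080·(T−10) [T>10 °C] = -0.8560
  sulphur-dioxide contribution → 0.7743 μm/a
  chloride contribution → 0.927 μm/a
  ⇒ r_corr(copper) = 1.701 μm/a
  mass loss = 1.701 μm/a × 8.96 g/cm³ = 15.24 g·m⁻²·a⁻¹
Ordering by g·m⁻²·a⁻¹: carbon steel (236) > copper (15.2) > zinc (10.3)

["carbon steel", "copper", "zinc"]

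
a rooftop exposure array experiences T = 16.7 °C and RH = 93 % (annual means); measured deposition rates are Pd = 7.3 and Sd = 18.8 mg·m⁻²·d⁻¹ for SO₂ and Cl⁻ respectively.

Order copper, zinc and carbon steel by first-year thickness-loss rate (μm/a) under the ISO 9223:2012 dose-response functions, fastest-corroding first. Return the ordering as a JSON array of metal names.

copper: temperature factor f = -0.080·(6.7) = -0.5360
  SO₂ term: 0.0053·7.3^0.26·exp(0.059·93-0.5360) = 1.256
  Sd branch = 0.01025·Sd^0.27·e^(0.036·RH+0.049·T) = 1.459 μm/a
  sum: 1.256 + 1.459 → r_corr = 2.715 μm/a
zinc: T>10 °C ⇒ hinge -0.071·(16.7−10) = -0.4757
  SO₂ term: 0.0129·7.3^0.44·exp(0.046·93-0.4757) = 1.386
  Sd branch = 0.0175·Sd^0.57·e^(0.008·RH+0.085·T) = 0.8108 μm/a
  r_corr = 1.386 + 0.8108 = 2.197 μm/a
carbon steel: temperature factor f = -0.054·(6.7) = -0.3618
  SO₂ term: 1.77·7.3^0.52·exp(0.02·93-0.3618) = 22.26
  Cl⁻ term: 0.102·18.8^0.62·exp(0.033·93+0.04·16.7) = 26.4
  r_corr = 22.26 + 26.4 = 48.66 μm/a
Ordering by μm/a: carbon steel (48.7) > copper (2.72) > zinc (2.2)

["carbon steel", "copper", "zinc"]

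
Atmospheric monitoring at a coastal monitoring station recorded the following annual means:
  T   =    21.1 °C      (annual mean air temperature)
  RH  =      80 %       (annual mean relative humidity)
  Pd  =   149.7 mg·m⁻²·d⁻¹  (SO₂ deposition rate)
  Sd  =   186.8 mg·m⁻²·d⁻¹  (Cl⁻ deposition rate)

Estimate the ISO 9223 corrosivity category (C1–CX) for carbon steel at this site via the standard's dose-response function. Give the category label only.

C5

carbon steel: T>10 °C ⇒ hinge -0.054·(21.1−10) = -0.5994
  Pd branch = 1.77·Pd^0.52·e^(0.02·RH+f) = 65.11 μm/a
  Sd branch = 0.102·Sd^0.62·e^(0.033·RH+0.04·T) = 85.1 μm/a
  r_corr = 65.11 + 85.1 = 150.2 μm/a
150 μm/a falls in (80, 200] for carbon steel → category C5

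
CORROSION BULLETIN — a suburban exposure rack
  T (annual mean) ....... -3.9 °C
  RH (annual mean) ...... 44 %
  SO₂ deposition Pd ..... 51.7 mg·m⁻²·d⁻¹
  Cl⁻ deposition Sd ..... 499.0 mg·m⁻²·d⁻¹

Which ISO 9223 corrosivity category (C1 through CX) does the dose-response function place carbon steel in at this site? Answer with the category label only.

carbon steel: temperature factor f = +0.150·(-13.9) = -2.0850
  sulphur-dioxide contribution → 4.127 μm/a
  chloride contribution → 17.55 μm/a
  total first-year rate 21.68 μm/a
Category bounds: 1.3…25 μm/a bracket r_corr ⇒ C2

C2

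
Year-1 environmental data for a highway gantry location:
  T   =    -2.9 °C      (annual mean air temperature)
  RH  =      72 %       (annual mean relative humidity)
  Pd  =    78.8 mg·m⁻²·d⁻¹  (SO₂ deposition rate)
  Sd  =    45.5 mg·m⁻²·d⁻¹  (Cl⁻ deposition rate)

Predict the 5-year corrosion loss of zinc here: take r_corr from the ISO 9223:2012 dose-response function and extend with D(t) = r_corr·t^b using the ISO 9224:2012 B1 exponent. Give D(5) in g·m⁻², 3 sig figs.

D(5) = 44.8 g·m⁻²

zinc: temperature factor f = +0.038·(-12.9) = -0.4902
  Pd branch = 0.0129·Pd^0.44·e^(0.046·RH+f) = 1.481 μm/a
  Cl⁻ term: 0.0175·45.5^0.57·exp(0.008·72+0.085·-2.9) = 0.2144
  r_corr = 1.481 + 0.2144 = 1.695 μm/a
Long-term exponent b (ISO 9224 Table 2, B1) = 0.813
  D(5) = 1.695 × 5^0.813 = 1.695 × 3.701 = 6.274 μm
  Mass loss = 6.274 μm × 7.14 g/cm³ = 44.79 g·m⁻²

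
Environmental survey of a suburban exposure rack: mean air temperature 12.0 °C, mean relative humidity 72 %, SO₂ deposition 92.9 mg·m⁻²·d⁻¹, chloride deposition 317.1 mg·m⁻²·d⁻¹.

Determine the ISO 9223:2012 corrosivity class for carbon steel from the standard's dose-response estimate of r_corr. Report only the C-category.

carbon steel: f(T) = -0.054·(T−10) [T>10 °C] = -0.1080
  Pd branch = 1.77·Pd^0.52·e^(0.02·RH+f) = 70.77 μm/a
  Cl⁻ term: 0.102·317.1^0.62·exp(0.033·72+0.04·12.0) = 63.05
  r_corr = 70.77 + 63.05 = 133.8 μm/a
Category bounds: 80…200 μm/a bracket r_corr ⇒ C5

C5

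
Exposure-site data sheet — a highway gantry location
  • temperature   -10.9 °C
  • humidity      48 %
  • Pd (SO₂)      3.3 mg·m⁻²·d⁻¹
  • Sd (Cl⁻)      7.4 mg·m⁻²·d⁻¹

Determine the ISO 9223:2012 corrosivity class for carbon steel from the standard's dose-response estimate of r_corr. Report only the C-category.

C2

carbon steel: temperature factor f = +0.150·(-20.9) = -3.1350
  Pd branch = 1.77·Pd^0.52·e^(0.02·RH+f) = 0.3741 μm/a
  Cl⁻ term: 0.102·7.4^0.62·exp(0.033·48+0.04·-10.9) = 1.112
  r_corr = 0.3741 + 1.112 = 1.486 μm/a
1.49 μm/a falls in (1.3, 25] for carbon steel → category C2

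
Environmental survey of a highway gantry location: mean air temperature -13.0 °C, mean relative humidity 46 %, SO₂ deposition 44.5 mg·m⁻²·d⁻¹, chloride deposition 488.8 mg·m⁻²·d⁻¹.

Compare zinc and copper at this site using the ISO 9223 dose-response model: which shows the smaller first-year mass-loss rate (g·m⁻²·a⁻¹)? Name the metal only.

zinc: T≤10 °C ⇒ hinge +0.038·(-13.0−10) = -0.8740
  SO₂ term: 0.0129·44.5^0.44·exp(0.046·46-0.8740) = 0.2373
  Sd branch = 0.0175·Sd^0.57·e^(0.008·RH+0.085·T) = 0.2856 μm/a
  sum: 0.2373 + 0.2856 → r_corr = 0.5229 μm/a
  mass loss = 0.5229 μm/a × 7.14 g/cm³ = 3.733 g·m⁻²·a⁻¹
copper: temperature factor f = +0.126·(-23.0) = -2.8980
  SO₂ term: 0.0053·44.5^0.26·exp(0.059·46-2.8980) = 0.01183
  Sd branch = 0.01025·Sd^0.27·e^(0.036·RH+0.049·T) = 0.1511 μm/a
  r_corr = 0.01183 + 0.1511 = 0.163 μm/a
  mass loss = 0.163 μm/a × 8.96 g/cm³ = 1.46 g·m⁻²·a⁻¹
Ordering by g·m⁻²·a⁻¹: zinc (3.73) > copper (1.46)

copper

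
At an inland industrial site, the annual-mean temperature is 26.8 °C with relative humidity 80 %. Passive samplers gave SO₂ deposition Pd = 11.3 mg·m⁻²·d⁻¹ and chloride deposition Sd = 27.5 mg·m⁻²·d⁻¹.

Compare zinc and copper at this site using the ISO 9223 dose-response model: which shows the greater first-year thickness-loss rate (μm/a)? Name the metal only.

zinc: f(T) = -0.071·(T−10) [T>10 °C] = -1.1928
  SO₂ term: 0.0129·11.3^0.44·exp(0.046·80-1.1928) = 0.4509
  Sd branch = 0.0175·Sd^0.57·e^(0.008·RH+0.085·T) = 2.142 μm/a
  sum: 0.4509 + 2.142 → r_corr = 2.592 μm/a
copper: T>10 °C ⇒ hinge -0.080·(26.8−10) = -1.3440
  SO₂ term: 0.0053·11.3^0.26·exp(0.059·80-1.3440) = 0.2912
  Cl⁻ term: 0.01025·27.5^0.27·exp(0.036·80+0.049·26.8) = 1.661
  r_corr = 0.2912 + 1.661 = 1.952 μm/a
Ordering by μm/a: zinc (2.59) > copper (1.95)

zinc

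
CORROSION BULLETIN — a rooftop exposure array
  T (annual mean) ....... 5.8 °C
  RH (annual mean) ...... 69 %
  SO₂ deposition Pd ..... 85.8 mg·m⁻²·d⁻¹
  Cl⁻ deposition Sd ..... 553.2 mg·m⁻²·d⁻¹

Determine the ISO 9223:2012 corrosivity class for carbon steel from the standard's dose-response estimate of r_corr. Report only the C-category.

carbon steel: T≤10 °C ⇒ hinge +0.150·(5.8−10) = -0.6300
  SO₂ term: 1.77·85.8^0.52·exp(0.02·69-0.6300) = 37.94
  Sd branch = 0.102·Sd^0.62·e^(0.033·RH+0.04·T) = 62.93 μm/a
  r_corr = 37.94 + 62.93 = 100.9 μm/a
Category bounds: 80…200 μm/a bracket r_corr ⇒ C5

C5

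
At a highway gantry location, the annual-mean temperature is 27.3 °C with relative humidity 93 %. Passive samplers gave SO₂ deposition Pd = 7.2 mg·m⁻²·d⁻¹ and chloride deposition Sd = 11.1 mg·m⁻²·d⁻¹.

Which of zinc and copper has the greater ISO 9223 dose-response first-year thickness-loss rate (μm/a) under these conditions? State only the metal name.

zinc: temperature factor f = -0.071·(17.3) = -1.2283
  Pd branch = 0.0129·Pd^0.44·e^(0.046·RH+f) = 0.6491 μm/a
  Cl⁻ term: 0.0175·11.1^0.57·exp(0.008·93+0.085·27.3) = 1.478
  r_corr = 0.6491 + 1.478 = 2.127 μm/a
copper: temperature factor f = -0.080·(17.3) = -1.3840
  SO₂ term: 0.0053·7.2^0.26·exp(0.059·93-1.3840) = 0.5359
  Cl⁻ term: 0.01025·11.1^0.27·exp(0.036·93+0.049·27.3) = 2.128
  r_corr = 0.5359 + 2.128 = 2.664 μm/a
Ordering by μm/a: copper (2.66) > zinc (2.13)

copper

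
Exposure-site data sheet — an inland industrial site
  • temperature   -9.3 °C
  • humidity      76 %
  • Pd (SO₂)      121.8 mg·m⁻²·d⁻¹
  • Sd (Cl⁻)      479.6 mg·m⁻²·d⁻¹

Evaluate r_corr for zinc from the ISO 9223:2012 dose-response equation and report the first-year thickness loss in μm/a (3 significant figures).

zinc: f(T) = +0.038·(T−10) [T≤10 °C] = -0.7334
  sulphur-dioxide contribution → 1.691 μm/a
  chloride contribution → 0.4919 μm/a
  total first-year rate 2.183 μm/a

r_corr = 2.18 μm/a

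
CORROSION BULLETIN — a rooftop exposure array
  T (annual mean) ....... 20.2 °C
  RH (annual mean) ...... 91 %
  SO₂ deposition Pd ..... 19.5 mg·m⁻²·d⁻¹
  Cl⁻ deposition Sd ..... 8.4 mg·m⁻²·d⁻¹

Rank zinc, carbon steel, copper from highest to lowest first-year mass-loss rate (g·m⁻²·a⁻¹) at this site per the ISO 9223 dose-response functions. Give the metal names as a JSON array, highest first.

zinc: T>10 °C ⇒ hinge -0.071·(20.2−10) = -0.7242
  Pd branch = 0.0129·Pd^0.44·e^(0.046·RH+f) = 1.519 μm/a
  Sd branch = 0.0175·Sd^0.57·e^(0.008·RH+0.085·T) = 0.6788 μm/a
  sum: 1.519 + 0.6788 → r_corr = 2.198 μm/a
  mass loss = 2.198 μm/a × 7.14 g/cm³ = 15.69 g·m⁻²·a⁻¹
carbon steel: temperature factor f = -0.054·(10.2) = -0.5508
  SO₂ term: 1.77·19.5^0.52·exp(0.02·91-0.5508) = 29.51
  Cl⁻ term: 0.102·8.4^0.62·exp(0.033·91+0.04·20.2) = 17.25
  r_corr = 29.51 + 17.25 = 46.76 μm/a
  mass loss = 46.76 μm/a × 7.85 g/cm³ = 367.1 g·m⁻²·a⁻¹
copper: f(T) = -0.080·(T−10) [T>10 °C] = -0.8160
  SO₂ term: 0.0053·19.5^0.26·exp(0.059·91-0.8160) = 1.089
  Cl⁻ term: 0.01025·8.4^0.27·exp(0.036·91+0.049·20.2) = 1.297
  r_corr = 1.089 + 1.297 = 2.386 μm/a
  mass loss = 2.386 μm/a × 8.96 g/cm³ = 21.38 g·m⁻²·a⁻¹
Ordering by g·m⁻²·a⁻¹: carbon steel (367) > copper (21.4) > zinc (15.7)

["carbon steel", "copper", "zinc"]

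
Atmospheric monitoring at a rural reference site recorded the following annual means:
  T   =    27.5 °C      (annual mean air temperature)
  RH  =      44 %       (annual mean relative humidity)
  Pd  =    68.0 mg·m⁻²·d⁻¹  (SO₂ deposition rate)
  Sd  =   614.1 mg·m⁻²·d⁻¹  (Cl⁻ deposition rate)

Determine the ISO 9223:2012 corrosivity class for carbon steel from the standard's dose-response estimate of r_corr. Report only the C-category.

carbon steel: T>10 °C ⇒ hinge -0.054·(27.5−10) = -0.9450
  Pd branch = 1.77·Pd^0.52·e^(0.02·RH+f) = 14.88 μm/a
  Sd branch = 0.102·Sd^0.62·e^(0.033·RH+0.04·T) = 70.09 μm/a
  r_corr = 14.88 + 70.09 = 84.97 μm/a
ISO 9223 Table 2 (carbon steel): 80 < 85 ≤ 200 μm/a ⇒ C5

C5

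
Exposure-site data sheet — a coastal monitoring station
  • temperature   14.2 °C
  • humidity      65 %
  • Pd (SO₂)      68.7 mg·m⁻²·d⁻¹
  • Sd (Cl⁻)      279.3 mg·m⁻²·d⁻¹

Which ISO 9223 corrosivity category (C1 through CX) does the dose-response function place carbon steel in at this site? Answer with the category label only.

carbon steel: temperature factor f = -0.054·(4.2) = -0.2268
  sulphur-dioxide contribution → 46.7 μm/a
  chloride contribution → 50.51 μm/a
  ⇒ r_corr(carbon steel) = 97.21 μm/a
ISO 9223 Table 2 (carbon steel): 80 < 97.2 ≤ 200 μm/a ⇒ C5

C5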